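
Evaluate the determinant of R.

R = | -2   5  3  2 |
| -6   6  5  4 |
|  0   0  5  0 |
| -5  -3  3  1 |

Expand along row 3 (it has 3 zeros):
  + (5) · M_33   where M_33 = det([-2 5 2; -6 6 4; -5 -3 1]) = -10
det = (+1)·(5)·(-10) = -50

det(R) = -50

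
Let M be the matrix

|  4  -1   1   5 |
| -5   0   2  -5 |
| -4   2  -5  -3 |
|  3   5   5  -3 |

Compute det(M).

|M| = 281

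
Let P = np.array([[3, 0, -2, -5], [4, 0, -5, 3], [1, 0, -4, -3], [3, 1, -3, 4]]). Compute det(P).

Expand along column 2 (it has 3 zeros):
  + (1) · M_42   where M_42 = det([3 -2 -5; 4 -5 3; 1 -4 -3]) = 106
det = (+1)·(1)·(106) = 106

det(P) = 106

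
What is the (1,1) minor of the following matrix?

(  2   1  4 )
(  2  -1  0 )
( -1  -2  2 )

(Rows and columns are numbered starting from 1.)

Delete row 1 and column 1; the remaining 2×2 submatrix is [-1 0; -2 2].
Its determinant is (-1)·2 − 0·(-2) = -2.

The minor is -2.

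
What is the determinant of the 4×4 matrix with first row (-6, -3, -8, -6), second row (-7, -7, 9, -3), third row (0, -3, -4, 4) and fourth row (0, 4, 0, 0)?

The determinant is -2144.

Expand along row 4 (it has 3 zeros):
  + (4) · M_42   where M_42 = det([-6 -8 -6; -7 9 -3; 0 -4 4]) = -536
det = (+1)·(4)·(-536) = -2144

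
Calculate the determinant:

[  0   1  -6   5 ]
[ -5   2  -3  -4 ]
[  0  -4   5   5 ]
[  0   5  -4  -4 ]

-495

Expand along column 1 (it has 3 zeros):
  − (-5) · M_21   where M_21 = det([1 -6 5; -4 5 5; 5 -4 -4]) = -99
det = (-1)·(-5)·(-99) = -495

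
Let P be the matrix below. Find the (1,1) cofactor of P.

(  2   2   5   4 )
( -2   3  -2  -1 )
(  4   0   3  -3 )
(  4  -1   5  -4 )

0

Delete row 1 and column 1; the remaining 3×3 submatrix is [3 -2 -1; 0 3 -3; -1 5 -4].
Its determinant is 0.
The cofactor carries sign (−1)^(1+1) = +1, so C_{1,1} = +(0) = 0.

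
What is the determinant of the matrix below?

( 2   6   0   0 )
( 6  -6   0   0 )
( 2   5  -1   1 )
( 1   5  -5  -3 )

-384

The matrix is block lower-triangular with a 2×2 block and a 2×2 block on the diagonal, so its determinant equals the product of the determinants of the diagonal blocks.
det of the 2×2 block = -48
det of the 2×2 block = 8
det = (-48)·(8) = -384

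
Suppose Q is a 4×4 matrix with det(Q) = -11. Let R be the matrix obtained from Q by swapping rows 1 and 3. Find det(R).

Swapping two rows multiplies the determinant by −1.
det(R) = (-1)·(-11) = 11

det(R) = 11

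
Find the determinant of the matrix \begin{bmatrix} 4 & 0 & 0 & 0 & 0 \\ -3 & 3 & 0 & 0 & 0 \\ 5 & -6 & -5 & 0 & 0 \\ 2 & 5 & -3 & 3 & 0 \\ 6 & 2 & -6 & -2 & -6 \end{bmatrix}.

The matrix is lower triangular, so the determinant is the product of the diagonal entries:
det = (4) · (3) · (-5) · (3) · (-6) = 1080

1080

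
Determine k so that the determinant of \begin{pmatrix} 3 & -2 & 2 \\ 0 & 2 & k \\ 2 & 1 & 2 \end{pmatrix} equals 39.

Expanding along the column containing k, det(B) is linear in k: det(B) = (-7)·k + (4).
Set (-7)·k + (4) = 39  ⇒  (-7)·k = 35  ⇒  k = -5.

k = -5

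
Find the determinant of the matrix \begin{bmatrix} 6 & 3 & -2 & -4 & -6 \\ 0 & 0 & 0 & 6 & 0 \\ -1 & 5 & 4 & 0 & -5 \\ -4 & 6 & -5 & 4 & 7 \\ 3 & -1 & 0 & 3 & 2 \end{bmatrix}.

-11442

Expand along row 2 (it has 4 zeros):
  + (6) · M_24   where M_24 = det([6 3 -2 -6; -1 5 4 -5; -4 6 -5 7; 3 -1 0 2]) = -1907
det = (+1)·(6)·(-1907) = -11442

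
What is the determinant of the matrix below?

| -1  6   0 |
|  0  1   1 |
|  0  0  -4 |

The determinant is 4.

The matrix is upper triangular, so the determinant is the product of the diagonal entries:
det = (-1) · (1) · (-4) = 4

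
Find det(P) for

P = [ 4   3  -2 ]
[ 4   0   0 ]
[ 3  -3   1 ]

Expand along row 2:
  − 4 · |3 -2; -3 1| = −4·(3 − 6) = 12

12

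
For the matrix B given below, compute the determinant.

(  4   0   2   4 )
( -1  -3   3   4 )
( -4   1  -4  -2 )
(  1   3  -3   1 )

50

Expand along row 1 (it has 1 zero):
  + (4) · M_11   where M_11 = det([-3 3 4; 1 -4 -2; 3 -3 1]) = 45
  + (2) · M_13   where M_13 = det([-1 -3 4; -4 1 -2; 1 3 1]) = -65
  − (4) · M_14   where M_14 = det([-1 -3 3; -4 1 -4; 1 3 -3]) = 0
det = (+1)·(4)·(45) + (+1)·(2)·(-65) + (-1)·(4)·(0) = 50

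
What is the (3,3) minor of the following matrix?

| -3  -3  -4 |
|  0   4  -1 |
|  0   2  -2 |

Delete row 3 and column 3; the remaining 2×2 submatrix is [-3 -3; 0 4].
Its determinant is (-3)·4 − (-3)·0 = -12.

-12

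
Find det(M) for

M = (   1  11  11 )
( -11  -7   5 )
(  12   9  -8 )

Expand along row 1:
  + 1 · |-7 5; 9 -8| = 1·(56 − 45) = 11
  − 11 · |-11 5; 12 -8| = −11·(88 − 60) = -308
  + 11 · |-11 -7; 12 9| = 11·(-99 − (-84)) = -165
Sum: (11) + (-308) + (-165) = -462

|M| = -462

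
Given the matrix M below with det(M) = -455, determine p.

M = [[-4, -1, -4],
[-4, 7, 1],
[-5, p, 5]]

Expanding along the row containing p, det(M) is linear in p: det(M) = (20)·p + (-295).
Set (20)·p + (-295) = -455  ⇒  (20)·p = -160  ⇒  p = -8.

-8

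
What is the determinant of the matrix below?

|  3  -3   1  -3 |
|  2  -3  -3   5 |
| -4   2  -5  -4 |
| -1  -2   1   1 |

Expand along row 1:
  + (3) · M_11   where M_11 = det([-3 -3 5; 2 -5 -4; -2 1 1]) = -55
  − (-3) · M_12   where M_12 = det([2 -3 5; -4 -5 -4; -1 1 1]) = -71
  + (1) · M_13   where M_13 = det([2 -3 5; -4 2 -4; -1 -2 1]) = 14
  − (-3) · M_14   where M_14 = det([2 -3 -3; -4 2 -5; -1 -2 1]) = -73
det = (+1)·(3)·(-55) + (-1)·(-3)·(-71) + (+1)·(1)·(14) + (-1)·(-3)·(-73) = -583

The determinant is -583.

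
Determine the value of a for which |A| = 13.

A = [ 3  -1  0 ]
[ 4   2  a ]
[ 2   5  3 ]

Expanding along the column containing a, det(A) is linear in a: det(A) = (-17)·a + (30).
Set (-17)·a + (30) = 13  ⇒  (-17)·a = -17  ⇒  a = 1.

1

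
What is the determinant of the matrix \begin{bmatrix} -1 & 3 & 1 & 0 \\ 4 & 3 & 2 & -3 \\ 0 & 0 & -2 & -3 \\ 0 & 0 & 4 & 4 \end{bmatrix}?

The determinant is -60.

The matrix is block upper-triangular with a 2×2 block and a 2×2 block on the diagonal, so its determinant equals the product of the determinants of the diagonal blocks.
det of the 2×2 block = -15
det of the 2×2 block = 4
det = (-15)·(4) = -60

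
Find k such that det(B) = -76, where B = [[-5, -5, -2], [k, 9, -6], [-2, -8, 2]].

Expanding along the column containing k, det(B) is linear in k: det(B) = (26)·k + (54).
Set (26)·k + (54) = -76  ⇒  (26)·k = -130  ⇒  k = -5.

-5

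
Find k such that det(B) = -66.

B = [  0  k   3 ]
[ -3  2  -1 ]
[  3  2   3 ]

-5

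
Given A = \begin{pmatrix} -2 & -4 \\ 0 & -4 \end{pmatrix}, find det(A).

det(A) = (-2)·(-4) − (-4)·0 = 8 − 0 = 8

8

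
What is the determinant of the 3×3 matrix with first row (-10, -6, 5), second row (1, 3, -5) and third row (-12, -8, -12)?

The determinant is 468.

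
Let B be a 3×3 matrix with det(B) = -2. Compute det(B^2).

4

det(B^2) = (det B)^2 = (-2)^2 = 4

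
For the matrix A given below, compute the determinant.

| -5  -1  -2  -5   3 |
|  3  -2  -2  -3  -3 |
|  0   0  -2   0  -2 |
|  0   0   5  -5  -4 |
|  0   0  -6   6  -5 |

A is block upper-triangular with a 2×2 block and a 3×3 block on the diagonal, so its determinant equals the product of the determinants of the diagonal blocks.
det of the 2×2 block = 13
det of the 3×3 block = -98
det = (13)·(-98) = -1274

The determinant is -1274.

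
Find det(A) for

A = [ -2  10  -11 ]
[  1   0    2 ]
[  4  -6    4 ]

Expand along row 2:
  − 1 · |10 -11; -6 4| = −1·(40 − 66) = 26
  − 2 · |-2 10; 4 -6| = −2·(12 − 40) = 56
Sum: (26) + (56) = 82

The determinant is 82.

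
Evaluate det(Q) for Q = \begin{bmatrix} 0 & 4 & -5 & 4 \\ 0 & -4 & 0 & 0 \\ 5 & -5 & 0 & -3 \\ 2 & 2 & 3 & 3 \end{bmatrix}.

Expand along row 2 (it has 3 zeros):
  + (-4) · M_22   where M_22 = det([0 -5 4; 5 0 -3; 2 3 3]) = 165
det = (+1)·(-4)·(165) = -660

det(Q) = -660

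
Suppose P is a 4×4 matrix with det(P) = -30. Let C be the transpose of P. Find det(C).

det(Pᵀ) = det(P).
det(C) = (1)·(-30) = -30

The determinant is -30.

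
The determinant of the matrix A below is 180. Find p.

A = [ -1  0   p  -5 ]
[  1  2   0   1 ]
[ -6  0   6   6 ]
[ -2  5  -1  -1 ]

Expanding along the row containing p, det(A) is linear in p: det(A) = (-96)·p + (-300).
Set (-96)·p + (-300) = 180  ⇒  (-96)·p = 480  ⇒  p = -5.

-5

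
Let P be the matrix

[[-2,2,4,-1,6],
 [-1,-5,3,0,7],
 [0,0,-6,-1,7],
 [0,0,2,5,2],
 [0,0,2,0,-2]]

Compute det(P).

-216

P is block upper-triangular with a 2×2 block and a 3×3 block on the diagonal, so its determinant equals the product of the determinants of the diagonal blocks.
det of the 2×2 block = 12
det of the 3×3 block = -18
det = (12)·(-18) = -216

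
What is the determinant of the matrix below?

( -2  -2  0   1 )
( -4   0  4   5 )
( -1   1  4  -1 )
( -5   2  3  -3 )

Expand along row 1 (it has 1 zero):
  + (-2) · M_11   where M_11 = det([0 4 5; 1 4 -1; 2 3 -3]) = -21
  − (-2) · M_12   where M_12 = det([-4 4 5; -1 4 -1; -5 3 -3]) = 129
  − (1) · M_14   where M_14 = det([-4 0 4; -1 1 4; -5 2 3]) = 32
det = (+1)·(-2)·(-21) + (-1)·(-2)·(129) + (-1)·(1)·(32) = 268

268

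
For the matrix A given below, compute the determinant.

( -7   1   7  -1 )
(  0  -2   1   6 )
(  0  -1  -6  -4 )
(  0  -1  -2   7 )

Expand along column 1 (it has 3 zeros):
  + (-7) · M_11   where M_11 = det([-2 1 6; -1 -6 -4; -1 -2 7]) = 87
det = (+1)·(-7)·(87) = -609

-609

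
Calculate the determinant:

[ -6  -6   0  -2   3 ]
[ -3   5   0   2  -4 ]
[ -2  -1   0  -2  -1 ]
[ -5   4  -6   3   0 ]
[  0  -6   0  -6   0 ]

-612

Expand along column 3 (it has 4 zeros):
  − (-6) · M_43   where M_43 = det([-6 -6 -2 3; -3 5 2 -4; -2 -1 -2 -1; 0 -6 -6 0]) = -102
det = (-1)·(-6)·(-102) = -612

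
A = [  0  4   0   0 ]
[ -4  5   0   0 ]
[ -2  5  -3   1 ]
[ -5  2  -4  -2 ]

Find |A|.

|A| = 160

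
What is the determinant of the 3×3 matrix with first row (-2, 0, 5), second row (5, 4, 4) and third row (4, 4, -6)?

Expand along row 1:
  + (-2) · |4 4; 4 -6| = (-2)·(-24 − 16) = 80
  + 5 · |5 4; 4 4| = 5·(20 − 16) = 20
Sum: (80) + (20) = 100

100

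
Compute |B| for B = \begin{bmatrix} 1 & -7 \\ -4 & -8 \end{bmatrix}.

|B| = -36

det(B) = 1·(-8) − (-7)·(-4) = -8 − 28 = -36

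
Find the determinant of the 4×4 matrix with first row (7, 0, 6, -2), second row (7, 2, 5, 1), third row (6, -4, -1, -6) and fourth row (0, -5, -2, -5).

-177

Expand along row 1 (it has 1 zero):
  + (7) · M_11   where M_11 = det([2 5 1; -4 -1 -6; -5 -2 -5]) = 39
  + (6) · M_13   where M_13 = det([7 2 1; 6 -4 -6; 0 -5 -5]) = -40
  − (-2) · M_14   where M_14 = det([7 2 5; 6 -4 -1; 0 -5 -2]) = -105
det = (+1)·(7)·(39) + (+1)·(6)·(-40) + (-1)·(-2)·(-105) = -177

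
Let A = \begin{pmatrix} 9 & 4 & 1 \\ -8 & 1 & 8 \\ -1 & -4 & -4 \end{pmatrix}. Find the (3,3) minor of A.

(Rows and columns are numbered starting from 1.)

The minor is 41.

Delete row 3 and column 3; the remaining 2×2 submatrix is [9 4; -8 1].
Its determinant is 9·1 − 4·(-8) = 41.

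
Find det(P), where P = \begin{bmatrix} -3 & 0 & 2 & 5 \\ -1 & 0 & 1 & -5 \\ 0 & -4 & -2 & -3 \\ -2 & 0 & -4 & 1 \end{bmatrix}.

Expand along column 2 (it has 3 zeros):
  − (-4) · M_32   where M_32 = det([-3 2 5; -1 1 -5; -2 -4 1]) = 109
det = (-1)·(-4)·(109) = 436

436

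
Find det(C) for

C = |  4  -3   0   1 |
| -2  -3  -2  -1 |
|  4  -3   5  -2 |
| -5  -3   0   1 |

Expand along column 3 (it has 2 zeros):
  − (-2) · M_23   where M_23 = det([4 -3 1; 4 -3 -2; -5 -3 1]) = -81
  + (5) · M_33   where M_33 = det([4 -3 1; -2 -3 -1; -5 -3 1]) = -54
det = (-1)·(-2)·(-81) + (+1)·(5)·(-54) = -432

-432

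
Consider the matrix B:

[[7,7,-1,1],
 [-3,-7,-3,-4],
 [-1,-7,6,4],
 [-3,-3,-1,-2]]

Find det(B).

Expand along row 1:
  + (7) · M_11   where M_11 = det([-7 -3 -4; -7 6 4; -3 -1 -2]) = 34
  − (7) · M_12   where M_12 = det([-3 -3 -4; -1 6 4; -3 -1 -2]) = -10
  + (-1) · M_13   where M_13 = det([-3 -7 -4; -1 -7 4; -3 -3 -2]) = 92
  − (1) · M_14   where M_14 = det([-3 -7 -3; -1 -7 6; -3 -3 -1]) = 112
det = (+1)·(7)·(34) + (-1)·(7)·(-10) + (+1)·(-1)·(92) + (-1)·(1)·(112) = 104

det(B) = 104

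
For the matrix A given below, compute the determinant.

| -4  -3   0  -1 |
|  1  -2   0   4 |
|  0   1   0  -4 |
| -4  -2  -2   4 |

-58

Expand along column 3 (it has 3 zeros):
  − (-2) · M_43   where M_43 = det([-4 -3 -1; 1 -2 4; 0 1 -4]) = -29
det = (-1)·(-2)·(-29) = -58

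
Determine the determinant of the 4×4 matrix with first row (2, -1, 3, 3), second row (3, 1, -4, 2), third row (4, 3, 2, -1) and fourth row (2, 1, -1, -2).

Expand along row 1:
  + (2) · M_11   where M_11 = det([1 -4 2; 3 2 -1; 1 -1 -2]) = -35
  − (-1) · M_12   where M_12 = det([3 -4 2; 4 2 -1; 2 -1 -2]) = -55
  + (3) · M_13   where M_13 = det([3 1 2; 4 3 -1; 2 1 -2]) = -13
  − (3) · M_14   where M_14 = det([3 1 -4; 4 3 2; 2 1 -1]) = 1
det = (+1)·(2)·(-35) + (-1)·(-1)·(-55) + (+1)·(3)·(-13) + (-1)·(3)·(1) = -167

-167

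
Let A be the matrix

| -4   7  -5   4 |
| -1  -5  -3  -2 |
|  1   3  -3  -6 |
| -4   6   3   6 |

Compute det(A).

Expand along row 1:
  + (-4) · M_11   where M_11 = det([-5 -3 -2; 3 -3 -6; 6 3 6]) = 108
  − (7) · M_12   where M_12 = det([-1 -3 -2; 1 -3 -6; -4 3 6]) = -36
  + (-5) · M_13   where M_13 = det([-1 -5 -2; 1 3 -6; -4 6 6]) = -180
  − (4) · M_14   where M_14 = det([-1 -5 -3; 1 3 -3; -4 6 3]) = -126
det = (+1)·(-4)·(108) + (-1)·(7)·(-36) + (+1)·(-5)·(-180) + (-1)·(4)·(-126) = 1224

1224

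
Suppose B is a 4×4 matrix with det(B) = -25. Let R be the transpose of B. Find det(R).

det(Bᵀ) = det(B).
det(R) = (1)·(-25) = -25

-25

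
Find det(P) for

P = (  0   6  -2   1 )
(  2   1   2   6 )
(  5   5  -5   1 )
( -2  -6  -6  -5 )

Expand along row 1 (it has 1 zero):
  − (6) · M_12   where M_12 = det([2 2 6; 5 -5 1; -2 -6 -5]) = -132
  + (-2) · M_13   where M_13 = det([2 1 6; 5 5 1; -2 -6 -5]) = -135
  − (1) · M_14   where M_14 = det([2 1 2; 5 5 -5; -2 -6 -6]) = -120
det = (-1)·(6)·(-132) + (+1)·(-2)·(-135) + (-1)·(1)·(-120) = 1182

The determinant is 1182.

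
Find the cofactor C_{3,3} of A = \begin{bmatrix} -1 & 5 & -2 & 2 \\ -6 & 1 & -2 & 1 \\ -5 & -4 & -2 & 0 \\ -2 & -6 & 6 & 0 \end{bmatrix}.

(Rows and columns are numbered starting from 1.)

60

Delete row 3 and column 3; the remaining 3×3 submatrix is [-1 5 2; -6 1 1; -2 -6 0].
Its determinant is 60.
The cofactor carries sign (−1)^(3+3) = +1, so C_{3,3} = +(60) = 60.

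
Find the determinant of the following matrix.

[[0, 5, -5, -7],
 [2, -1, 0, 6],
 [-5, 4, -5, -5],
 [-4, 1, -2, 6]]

Expand along row 1 (it has 1 zero):
  − (5) · M_12   where M_12 = det([2 0 6; -5 -5 -5; -4 -2 6]) = -140
  + (-5) · M_13   where M_13 = det([2 -1 6; -5 4 -5; -4 1 6]) = 74
  − (-7) · M_14   where M_14 = det([2 -1 0; -5 4 -5; -4 1 -2]) = -16
det = (-1)·(5)·(-140) + (+1)·(-5)·(74) + (-1)·(-7)·(-16) = 218

218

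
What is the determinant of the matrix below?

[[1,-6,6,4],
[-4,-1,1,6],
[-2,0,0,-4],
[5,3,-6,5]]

492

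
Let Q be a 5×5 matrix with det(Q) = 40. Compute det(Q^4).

2560000

det(Q^4) = (det Q)^4 = (40)^4 = 2560000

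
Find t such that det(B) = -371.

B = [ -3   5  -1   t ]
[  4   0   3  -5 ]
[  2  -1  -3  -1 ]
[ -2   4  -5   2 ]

t = 6

Expanding along the row containing t, det(B) is linear in t: det(B) = (-86)·t + (145).
Set (-86)·t + (145) = -371  ⇒  (-86)·t = -516  ⇒  t = 6.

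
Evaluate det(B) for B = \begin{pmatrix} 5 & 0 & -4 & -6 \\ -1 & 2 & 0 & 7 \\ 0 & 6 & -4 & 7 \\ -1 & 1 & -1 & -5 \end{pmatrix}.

Expand along row 1 (it has 1 zero):
  + (5) · M_11   where M_11 = det([2 0 7; 6 -4 7; 1 -1 -5]) = 40
  + (-4) · M_13   where M_13 = det([-1 2 7; 0 6 7; -1 1 -5]) = 65
  − (-6) · M_14   where M_14 = det([-1 2 0; 0 6 -4; -1 1 -1]) = 10
det = (+1)·(5)·(40) + (+1)·(-4)·(65) + (-1)·(-6)·(10) = 0

|B| = 0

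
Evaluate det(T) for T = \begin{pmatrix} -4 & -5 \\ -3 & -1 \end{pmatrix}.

-11

det(T) = (-4)·(-1) − (-5)·(-3) = 4 − 15 = -11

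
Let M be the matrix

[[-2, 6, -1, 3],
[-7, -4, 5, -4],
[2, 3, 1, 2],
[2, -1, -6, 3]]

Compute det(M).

Expand along row 1:
  + (-2) · M_11   where M_11 = det([-4 5 -4; 3 1 2; -1 -6 3]) = -47
  − (6) · M_12   where M_12 = det([-7 5 -4; 2 1 2; 2 -6 3]) = -59
  + (-1) · M_13   where M_13 = det([-7 -4 -4; 2 3 2; 2 -1 3]) = -37
  − (3) · M_14   where M_14 = det([-7 -4 5; 2 3 1; 2 -1 -6]) = 23
det = (+1)·(-2)·(-47) + (-1)·(6)·(-59) + (+1)·(-1)·(-37) + (-1)·(3)·(23) = 416

|M| = 416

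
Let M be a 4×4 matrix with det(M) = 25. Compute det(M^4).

det(M^4) = (det M)^4 = (25)^4 = 390625

390625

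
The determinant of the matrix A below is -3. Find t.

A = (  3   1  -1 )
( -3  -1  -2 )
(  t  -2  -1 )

-5

Expanding along the row containing t, det(A) is linear in t: det(A) = (-3)·t + (-18).
Set (-3)·t + (-18) = -3  ⇒  (-3)·t = 15  ⇒  t = -5.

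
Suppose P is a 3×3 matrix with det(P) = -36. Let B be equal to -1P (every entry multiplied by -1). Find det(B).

For a 3×3 matrix, det(-1P) = (-1)^3·det(P) = -1·det(P).
det(B) = (-1)·(-36) = 36

The determinant is 36.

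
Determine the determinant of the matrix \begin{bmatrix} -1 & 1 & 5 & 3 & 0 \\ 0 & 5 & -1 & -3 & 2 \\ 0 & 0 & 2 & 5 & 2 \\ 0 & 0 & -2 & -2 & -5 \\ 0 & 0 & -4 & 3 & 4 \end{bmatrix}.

The matrix is block upper-triangular with a 2×2 block and a 3×3 block on the diagonal, so its determinant equals the product of the determinants of the diagonal blocks.
det of the 2×2 block = -5
det of the 3×3 block = 126
det = (-5)·(126) = -630

-630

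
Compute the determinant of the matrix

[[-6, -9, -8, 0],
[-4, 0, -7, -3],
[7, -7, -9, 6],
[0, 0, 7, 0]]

Expand along row 4 (it has 3 zeros):
  − (7) · M_43   where M_43 = det([-6 -9 0; -4 0 -3; 7 -7 6]) = 99
det = (-1)·(7)·(99) = -693

-693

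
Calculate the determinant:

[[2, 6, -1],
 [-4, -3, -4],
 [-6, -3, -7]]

Expand along column 1:
  + 2 · |-3 -4; -3 -7| = 2·(21 − 12) = 18
  − (-4) · |6 -1; -3 -7| = −(-4)·(-42 − 3) = -180
  + (-6) · |6 -1; -3 -4| = (-6)·(-24 − 3) = 162
Sum: (18) + (-180) + (162) = 0

0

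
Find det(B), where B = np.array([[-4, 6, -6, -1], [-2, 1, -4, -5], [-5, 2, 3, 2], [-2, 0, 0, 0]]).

206

Expand along row 4 (it has 3 zeros):
  − (-2) · M_41   where M_41 = det([6 -6 -1; 1 -4 -5; 2 3 2]) = 103
det = (-1)·(-2)·(103) = 206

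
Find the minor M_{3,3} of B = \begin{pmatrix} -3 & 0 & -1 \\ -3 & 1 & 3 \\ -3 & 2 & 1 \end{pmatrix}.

Delete row 3 and column 3; the remaining 2×2 submatrix is [-3 0; -3 1].
Its determinant is (-3)·1 − 0·(-3) = -3.

The minor is -3.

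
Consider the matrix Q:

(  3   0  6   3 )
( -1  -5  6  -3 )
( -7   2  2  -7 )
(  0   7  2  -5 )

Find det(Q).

2088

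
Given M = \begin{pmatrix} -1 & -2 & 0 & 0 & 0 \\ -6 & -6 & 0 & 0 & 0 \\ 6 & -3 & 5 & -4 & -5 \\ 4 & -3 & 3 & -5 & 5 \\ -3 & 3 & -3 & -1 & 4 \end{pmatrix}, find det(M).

-738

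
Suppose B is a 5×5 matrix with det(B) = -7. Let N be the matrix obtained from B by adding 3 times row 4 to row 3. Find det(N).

Adding a multiple of one row to another leaves the determinant unchanged.
det(N) = (1)·(-7) = -7

-7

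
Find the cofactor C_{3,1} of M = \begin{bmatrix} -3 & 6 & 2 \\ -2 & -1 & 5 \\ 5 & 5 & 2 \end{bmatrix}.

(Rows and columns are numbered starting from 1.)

The cofactor is 32.

Delete row 3 and column 1; the remaining 2×2 submatrix is [6 2; -1 5].
Its determinant is 6·5 − 2·(-1) = 32.
The cofactor carries sign (−1)^(3+1) = +1, so C_{3,1} = +(32) = 32.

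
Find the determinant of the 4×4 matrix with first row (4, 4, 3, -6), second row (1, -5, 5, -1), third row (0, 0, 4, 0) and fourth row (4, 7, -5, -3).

The determinant is -312.

Expand along row 3 (it has 3 zeros):
  + (4) · M_33   where M_33 = det([4 4 -6; 1 -5 -1; 4 7 -3]) = -78
det = (+1)·(4)·(-78) = -312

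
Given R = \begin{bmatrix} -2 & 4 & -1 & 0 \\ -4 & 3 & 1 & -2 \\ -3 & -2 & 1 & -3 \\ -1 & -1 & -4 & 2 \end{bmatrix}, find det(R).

|R| = -63

Expand along row 1 (it has 1 zero):
  + (-2) · M_11   where M_11 = det([3 1 -2; -2 1 -3; -1 -4 2]) = -41
  − (4) · M_12   where M_12 = det([-4 1 -2; -3 1 -3; -1 -4 2]) = 23
  + (-1) · M_13   where M_13 = det([-4 3 -2; -3 -2 -3; -1 -1 2]) = 53
det = (+1)·(-2)·(-41) + (-1)·(4)·(23) + (+1)·(-1)·(53) = -63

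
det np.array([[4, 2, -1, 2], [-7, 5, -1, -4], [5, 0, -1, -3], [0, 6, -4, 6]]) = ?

-516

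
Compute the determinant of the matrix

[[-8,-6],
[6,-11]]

det = (-8)·(-11) − (-6)·6 = 88 − (-36) = 124

The determinant is 124.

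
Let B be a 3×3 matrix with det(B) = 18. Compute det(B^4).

104976

det(B^4) = (det B)^4 = (18)^4 = 104976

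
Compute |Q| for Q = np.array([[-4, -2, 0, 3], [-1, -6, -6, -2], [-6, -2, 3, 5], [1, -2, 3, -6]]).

The determinant is -168.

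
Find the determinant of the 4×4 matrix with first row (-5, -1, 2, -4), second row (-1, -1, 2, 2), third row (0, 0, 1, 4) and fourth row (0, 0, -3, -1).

44

The matrix is block upper-triangular with a 2×2 block and a 2×2 block on the diagonal, so its determinant equals the product of the determinants of the diagonal blocks.
det of the 2×2 block = 4
det of the 2×2 block = 11
det = (4)·(11) = 44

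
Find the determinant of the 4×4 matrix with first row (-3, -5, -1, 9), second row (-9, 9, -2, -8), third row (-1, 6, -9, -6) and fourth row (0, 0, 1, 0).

The determinant is 157.

Expand along row 4 (it has 3 zeros):
  − (1) · M_43   where M_43 = det([-3 -5 9; -9 9 -8; -1 6 -6]) = -157
det = (-1)·(1)·(-157) = 157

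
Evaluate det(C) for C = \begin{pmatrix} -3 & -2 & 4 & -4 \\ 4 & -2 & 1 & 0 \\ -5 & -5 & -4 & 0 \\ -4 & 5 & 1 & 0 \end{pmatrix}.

Expand along column 4 (it has 3 zeros):
  − (-4) · M_14   where M_14 = det([4 -2 1; -5 -5 -4; -4 5 1]) = -27
det = (-1)·(-4)·(-27) = -108

-108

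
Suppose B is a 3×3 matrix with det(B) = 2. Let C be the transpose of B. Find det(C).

The determinant is 2.

det(Bᵀ) = det(B).
det(C) = (1)·(2) = 2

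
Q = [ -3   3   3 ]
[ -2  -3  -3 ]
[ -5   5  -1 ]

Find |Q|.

Expand along column 1:
  + (-3) · |-3 -3; 5 -1| = (-3)·(3 − (-15)) = -54
  − (-2) · |3 3; 5 -1| = −(-2)·(-3 − 15) = -36
  + (-5) · |3 3; -3 -3| = (-5)·(-9 − (-9)) = 0
Sum: (-54) + (-36) + (0) = -90

-90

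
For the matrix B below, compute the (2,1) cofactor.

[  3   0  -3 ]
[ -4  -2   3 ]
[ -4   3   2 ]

The cofactor is -9.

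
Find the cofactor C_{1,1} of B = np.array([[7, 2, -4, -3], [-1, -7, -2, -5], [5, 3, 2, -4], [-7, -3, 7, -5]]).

-315

Delete row 1 and column 1; the remaining 3×3 submatrix is [-7 -2 -5; 3 2 -4; -3 7 -5].
Its determinant is -315.
The cofactor carries sign (−1)^(1+1) = +1, so C_{1,1} = +(-315) = -315.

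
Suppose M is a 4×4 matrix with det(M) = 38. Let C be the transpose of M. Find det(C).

det(C) = 38

det(Mᵀ) = det(M).
det(C) = (1)·(38) = 38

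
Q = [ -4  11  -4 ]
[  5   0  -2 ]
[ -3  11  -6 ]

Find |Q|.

88

Expand along row 2:
  − 5 · |11 -4; 11 -6| = −5·(-66 − (-44)) = 110
  − (-2) · |-4 11; -3 11| = −(-2)·(-44 − (-33)) = -22
Sum: (110) + (-22) = 88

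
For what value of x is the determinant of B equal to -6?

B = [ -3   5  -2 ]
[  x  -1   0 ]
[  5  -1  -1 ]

Expanding along the row containing x, det(B) is linear in x: det(B) = (7)·x + (-13).
Set (7)·x + (-13) = -6  ⇒  (7)·x = 7  ⇒  x = 1.

x = 1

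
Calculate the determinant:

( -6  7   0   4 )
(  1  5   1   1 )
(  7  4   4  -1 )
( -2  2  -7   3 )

-229

Expand along row 1 (it has 1 zero):
  + (-6) · M_11   where M_11 = det([5 1 1; 4 4 -1; 2 -7 3]) = -25
  − (7) · M_12   where M_12 = det([1 1 1; 7 4 -1; -2 -7 3]) = -55
  − (4) · M_14   where M_14 = det([1 5 1; 7 4 4; -2 2 -7]) = 191
det = (+1)·(-6)·(-25) + (-1)·(7)·(-55) + (-1)·(4)·(191) = -229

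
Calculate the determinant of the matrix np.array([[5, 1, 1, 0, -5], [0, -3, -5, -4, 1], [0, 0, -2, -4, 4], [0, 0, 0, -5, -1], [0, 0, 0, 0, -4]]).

600

The matrix is upper triangular, so the determinant is the product of the diagonal entries:
det = (5) · (-3) · (-2) · (-5) · (-4) = 600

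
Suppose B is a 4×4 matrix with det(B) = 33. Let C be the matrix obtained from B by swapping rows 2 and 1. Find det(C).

The determinant is -33.

Swapping two rows multiplies the determinant by −1.
det(C) = (-1)·(33) = -33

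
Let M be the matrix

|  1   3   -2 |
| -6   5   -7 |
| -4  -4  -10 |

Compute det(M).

Expand along column 1:
  + 1 · |5 -7; -4 -10| = 1·(-50 − 28) = -78
  − (-6) · |3 -2; -4 -10| = −(-6)·(-30 − 8) = -228
  + (-4) · |3 -2; 5 -7| = (-4)·(-21 − (-10)) = 44
Sum: (-78) + (-228) + (44) = -262

det(M) = -262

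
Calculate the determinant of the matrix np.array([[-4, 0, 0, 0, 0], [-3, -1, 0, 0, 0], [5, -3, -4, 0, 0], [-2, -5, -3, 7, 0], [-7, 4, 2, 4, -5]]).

The determinant is 560.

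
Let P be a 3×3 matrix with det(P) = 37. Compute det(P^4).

det(P^4) = (det P)^4 = (37)^4 = 1874161

The determinant is 1874161.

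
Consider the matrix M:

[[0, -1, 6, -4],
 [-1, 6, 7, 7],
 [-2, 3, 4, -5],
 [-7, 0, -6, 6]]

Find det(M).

|M| = 2781

Expand along row 1 (it has 1 zero):
  − (-1) · M_12   where M_12 = det([-1 7 7; -2 4 -5; -7 -6 6]) = 615
  + (6) · M_13   where M_13 = det([-1 6 7; -2 3 -5; -7 0 6]) = 411
  − (-4) · M_14   where M_14 = det([-1 6 7; -2 3 4; -7 0 -6]) = -75
det = (-1)·(-1)·(615) + (+1)·(6)·(411) + (-1)·(-4)·(-75) = 2781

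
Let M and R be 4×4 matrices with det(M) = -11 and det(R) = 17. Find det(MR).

det(MR) = -187

det(MR) = det(M)·det(R) = (-11)·(17) = -187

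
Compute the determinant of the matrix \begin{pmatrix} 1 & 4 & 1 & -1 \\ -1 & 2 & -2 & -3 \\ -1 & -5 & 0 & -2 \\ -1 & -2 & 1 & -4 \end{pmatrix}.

Expand along row 3 (it has 1 zero):
  + (-1) · M_31   where M_31 = det([4 1 -1; 2 -2 -3; -2 1 -4]) = 60
  − (-5) · M_32   where M_32 = det([1 1 -1; -1 -2 -3; -1 1 -4]) = 13
  − (-2) · M_34   where M_34 = det([1 4 1; -1 2 -2; -1 -2 1]) = 14
det = (+1)·(-1)·(60) + (-1)·(-5)·(13) + (-1)·(-2)·(14) = 33

The determinant is 33.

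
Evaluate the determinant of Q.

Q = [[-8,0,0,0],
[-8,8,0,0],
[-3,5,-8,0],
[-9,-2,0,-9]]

The determinant is -4608.

Q is lower triangular, so det(Q) is the product of the diagonal entries:
det = (-8) · (8) · (-8) · (-9) = -4608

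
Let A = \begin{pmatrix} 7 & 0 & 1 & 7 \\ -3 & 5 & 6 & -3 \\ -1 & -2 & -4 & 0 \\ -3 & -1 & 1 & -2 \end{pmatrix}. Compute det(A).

det(A) = -140

Expand along row 1 (it has 1 zero):
  + (7) · M_11   where M_11 = det([5 6 -3; -2 -4 0; -1 1 -2]) = 34
  + (1) · M_13   where M_13 = det([-3 5 -3; -1 -2 0; -3 -1 -2]) = -7
  − (7) · M_14   where M_14 = det([-3 5 6; -1 -2 -4; -3 -1 1]) = 53
det = (+1)·(7)·(34) + (+1)·(1)·(-7) + (-1)·(7)·(53) = -140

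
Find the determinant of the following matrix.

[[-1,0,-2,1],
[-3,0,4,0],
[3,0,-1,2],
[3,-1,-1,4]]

The determinant is 29.

Expand along column 2 (it has 3 zeros):
  + (-1) · M_42   where M_42 = det([-1 -2 1; -3 4 0; 3 -1 2]) = -29
det = (+1)·(-1)·(-29) = 29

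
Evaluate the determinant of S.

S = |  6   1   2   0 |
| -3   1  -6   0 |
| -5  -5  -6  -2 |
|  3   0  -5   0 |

Expand along column 4 (it has 3 zeros):
  − (-2) · M_34   where M_34 = det([6 1 2; -3 1 -6; 3 0 -5]) = -69
det = (-1)·(-2)·(-69) = -138

-138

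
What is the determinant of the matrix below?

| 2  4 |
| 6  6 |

det = 2·6 − 4·6 = 12 − 24 = -12

-12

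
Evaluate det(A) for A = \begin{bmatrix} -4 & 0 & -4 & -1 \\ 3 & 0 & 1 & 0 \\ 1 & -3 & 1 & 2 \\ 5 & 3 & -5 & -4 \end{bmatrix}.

det(A) = 6

Expand along row 2 (it has 2 zeros):
  − (3) · M_21   where M_21 = det([0 -4 -1; -3 1 2; 3 -5 -4]) = 12
  − (1) · M_23   where M_23 = det([-4 0 -1; 1 -3 2; 5 3 -4]) = -42
det = (-1)·(3)·(12) + (-1)·(1)·(-42) = 6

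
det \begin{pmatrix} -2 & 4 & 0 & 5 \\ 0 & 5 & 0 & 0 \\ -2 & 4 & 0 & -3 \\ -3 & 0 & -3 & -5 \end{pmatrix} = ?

The determinant is 240.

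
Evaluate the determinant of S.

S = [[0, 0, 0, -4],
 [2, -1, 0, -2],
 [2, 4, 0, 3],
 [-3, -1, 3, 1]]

det(S) = 120

Expand along row 1 (it has 3 zeros):
  − (-4) · M_14   where M_14 = det([2 -1 0; 2 4 0; -3 -1 3]) = 30
det = (-1)·(-4)·(30) = 120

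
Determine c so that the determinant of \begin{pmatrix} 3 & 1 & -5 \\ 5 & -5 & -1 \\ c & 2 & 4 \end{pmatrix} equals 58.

-7

Expanding along the row containing c, det(B) is linear in c: det(B) = (-26)·c + (-124).
Set (-26)·c + (-124) = 58  ⇒  (-26)·c = 182  ⇒  c = -7.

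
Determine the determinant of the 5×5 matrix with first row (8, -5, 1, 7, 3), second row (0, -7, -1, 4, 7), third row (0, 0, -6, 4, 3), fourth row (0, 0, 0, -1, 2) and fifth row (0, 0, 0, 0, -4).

The matrix is upper triangular, so the determinant is the product of the diagonal entries:
det = (8) · (-7) · (-6) · (-1) · (-4) = 1344

1344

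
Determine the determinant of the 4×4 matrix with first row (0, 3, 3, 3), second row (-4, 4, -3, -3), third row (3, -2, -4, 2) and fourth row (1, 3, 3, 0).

387

Expand along row 1 (it has 1 zero):
  − (3) · M_12   where M_12 = det([-4 -3 -3; 3 -4 2; 1 3 0]) = -21
  + (3) · M_13   where M_13 = det([-4 4 -3; 3 -2 2; 1 3 0]) = -1
  − (3) · M_14   where M_14 = det([-4 4 -3; 3 -2 -4; 1 3 3]) = -109
det = (-1)·(3)·(-21) + (+1)·(3)·(-1) + (-1)·(3)·(-109) = 387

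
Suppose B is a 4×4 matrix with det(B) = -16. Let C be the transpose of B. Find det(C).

det(C) = -16

det(Bᵀ) = det(B).
det(C) = (1)·(-16) = -16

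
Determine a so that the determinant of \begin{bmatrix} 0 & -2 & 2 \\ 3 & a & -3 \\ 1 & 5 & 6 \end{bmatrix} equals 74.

a = -1

Expanding along the column containing a, det(B) is linear in a: det(B) = (-2)·a + (72).
Set (-2)·a + (72) = 74  ⇒  (-2)·a = 2  ⇒  a = -1.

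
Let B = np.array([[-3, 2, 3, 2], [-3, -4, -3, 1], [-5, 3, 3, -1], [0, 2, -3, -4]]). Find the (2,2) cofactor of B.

Delete row 2 and column 2; the remaining 3×3 submatrix is [-3 3 2; -5 3 -1; 0 -3 -4].
Its determinant is 15.
The cofactor carries sign (−1)^(2+2) = +1, so C_{2,2} = +(15) = 15.

15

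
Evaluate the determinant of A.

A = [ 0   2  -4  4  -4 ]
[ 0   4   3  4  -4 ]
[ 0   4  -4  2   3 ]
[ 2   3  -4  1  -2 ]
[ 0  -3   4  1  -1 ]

1380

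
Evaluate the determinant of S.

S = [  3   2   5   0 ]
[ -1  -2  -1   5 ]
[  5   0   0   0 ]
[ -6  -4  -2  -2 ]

Expand along row 3 (it has 3 zeros):
  + (5) · M_31   where M_31 = det([2 5 0; -2 -1 5; -4 -2 -2]) = -96
det = (+1)·(5)·(-96) = -480

|S| = -480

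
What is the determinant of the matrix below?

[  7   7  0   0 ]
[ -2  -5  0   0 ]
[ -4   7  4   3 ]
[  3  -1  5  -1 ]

The matrix is block lower-triangular with a 2×2 block and a 2×2 block on the diagonal, so its determinant equals the product of the determinants of the diagonal blocks.
det of the 2×2 block = -21
det of the 2×2 block = -19
det = (-21)·(-19) = 399

399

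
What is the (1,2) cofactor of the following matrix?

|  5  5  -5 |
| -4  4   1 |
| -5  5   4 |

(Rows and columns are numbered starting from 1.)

11

Delete row 1 and column 2; the remaining 2×2 submatrix is [-4 1; -5 4].
Its determinant is (-4)·4 − 1·(-5) = -11.
The cofactor carries sign (−1)^(1+2) = −1, so C_{1,2} = −(-11) = 11.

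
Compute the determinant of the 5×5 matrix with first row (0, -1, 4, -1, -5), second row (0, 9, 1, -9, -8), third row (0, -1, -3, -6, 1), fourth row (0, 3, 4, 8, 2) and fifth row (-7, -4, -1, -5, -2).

-8260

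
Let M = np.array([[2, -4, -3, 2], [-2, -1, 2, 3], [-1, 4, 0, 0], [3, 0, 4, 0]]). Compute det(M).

276

Expand along row 3 (it has 2 zeros):
  + (-1) · M_31   where M_31 = det([-4 -3 2; -1 2 3; 0 4 0]) = 40
  − (4) · M_32   where M_32 = det([2 -3 2; -2 2 3; 3 4 0]) = -79
det = (+1)·(-1)·(40) + (-1)·(4)·(-79) = 276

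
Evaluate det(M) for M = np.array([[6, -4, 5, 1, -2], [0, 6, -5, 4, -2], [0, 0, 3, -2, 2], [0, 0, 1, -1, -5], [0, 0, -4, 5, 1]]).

1296

M is block upper-triangular with a 2×2 block and a 3×3 block on the diagonal, so its determinant equals the product of the determinants of the diagonal blocks.
det of the 2×2 block = 36
det of the 3×3 block = 36
det = (36)·(36) = 1296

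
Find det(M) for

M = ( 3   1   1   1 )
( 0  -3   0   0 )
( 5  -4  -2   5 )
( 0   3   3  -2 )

24

Expand along row 2 (it has 3 zeros):
  + (-3) · M_22   where M_22 = det([3 1 1; 5 -2 5; 0 3 -2]) = -8
det = (+1)·(-3)·(-8) = 24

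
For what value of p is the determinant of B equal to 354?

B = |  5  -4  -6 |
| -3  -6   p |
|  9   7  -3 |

Expanding along the column containing p, det(B) is linear in p: det(B) = (-71)·p + (-72).
Set (-71)·p + (-72) = 354  ⇒  (-71)·p = 426  ⇒  p = -6.

-6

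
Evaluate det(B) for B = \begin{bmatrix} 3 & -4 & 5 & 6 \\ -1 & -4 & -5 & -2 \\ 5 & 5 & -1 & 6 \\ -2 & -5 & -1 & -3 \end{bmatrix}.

det(B) = -190

Expand along row 1:
  + (3) · M_11   where M_11 = det([-4 -5 -2; 5 -1 6; -5 -1 -3]) = 59
  − (-4) · M_12   where M_12 = det([-1 -5 -2; 5 -1 6; -2 -1 -3]) = -10
  + (5) · M_13   where M_13 = det([-1 -4 -2; 5 5 6; -2 -5 -3]) = 3
  − (6) · M_14   where M_14 = det([-1 -4 -5; 5 5 -1; -2 -5 -1]) = 57
det = (+1)·(3)·(59) + (-1)·(-4)·(-10) + (+1)·(5)·(3) + (-1)·(6)·(57) = -190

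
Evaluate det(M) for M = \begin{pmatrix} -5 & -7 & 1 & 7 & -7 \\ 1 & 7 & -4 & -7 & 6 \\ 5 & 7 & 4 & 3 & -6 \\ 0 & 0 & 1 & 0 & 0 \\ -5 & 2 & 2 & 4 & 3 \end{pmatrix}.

Expand along row 4 (it has 4 zeros):
  − (1) · M_43   where M_43 = det([-5 -7 7 -7; 1 7 -7 6; 5 7 3 -6; -5 2 4 3]) = -2914
det = (-1)·(1)·(-2914) = 2914

|M| = 2914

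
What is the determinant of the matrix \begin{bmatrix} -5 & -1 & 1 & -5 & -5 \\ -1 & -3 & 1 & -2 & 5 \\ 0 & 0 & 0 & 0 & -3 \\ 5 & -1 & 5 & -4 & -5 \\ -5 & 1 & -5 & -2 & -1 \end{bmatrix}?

Expand along row 3 (it has 4 zeros):
  + (-3) · M_35   where M_35 = det([-5 -1 1 -5; -1 -3 1 -2; 5 -1 5 -4; -5 1 -5 -2]) = -456
det = (+1)·(-3)·(-456) = 1368

The determinant is 1368.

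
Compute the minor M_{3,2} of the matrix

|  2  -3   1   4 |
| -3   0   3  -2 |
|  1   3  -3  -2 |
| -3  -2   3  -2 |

0

Delete row 3 and column 2; the remaining 3×3 submatrix is [2 1 4; -3 3 -2; -3 3 -2].
Its determinant is 0.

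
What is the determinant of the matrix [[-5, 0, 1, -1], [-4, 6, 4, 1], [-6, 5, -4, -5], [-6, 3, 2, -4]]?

Expand along row 1 (it has 1 zero):
  + (-5) · M_11   where M_11 = det([6 4 1; 5 -4 -5; 3 2 -4]) = 198
  + (1) · M_13   where M_13 = det([-4 6 1; -6 5 -5; -6 3 -4]) = 68
  − (-1) · M_14   where M_14 = det([-4 6 4; -6 5 -4; -6 3 2]) = 176
det = (+1)·(-5)·(198) + (+1)·(1)·(68) + (-1)·(-1)·(176) = -746

-746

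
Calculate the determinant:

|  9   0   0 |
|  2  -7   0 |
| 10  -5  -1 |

The matrix is lower triangular, so the determinant is the product of the diagonal entries:
det = (9) · (-7) · (-1) = 63

63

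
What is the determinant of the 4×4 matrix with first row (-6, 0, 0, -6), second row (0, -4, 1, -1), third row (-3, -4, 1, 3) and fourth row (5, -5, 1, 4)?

Expand along row 1 (it has 2 zeros):
  + (-6) · M_11   where M_11 = det([-4 1 -1; -4 1 3; -5 1 4]) = -4
  − (-6) · M_14   where M_14 = det([0 -4 1; -3 -4 1; 5 -5 1]) = 3
det = (+1)·(-6)·(-4) + (-1)·(-6)·(3) = 42

42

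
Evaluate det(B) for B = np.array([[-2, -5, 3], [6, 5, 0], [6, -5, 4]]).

-100

Expand along column 3:
  + 3 · |6 5; 6 -5| = 3·(-30 − 30) = -180
  + 4 · |-2 -5; 6 5| = 4·(-10 − (-30)) = 80
Sum: (-180) + (80) = -100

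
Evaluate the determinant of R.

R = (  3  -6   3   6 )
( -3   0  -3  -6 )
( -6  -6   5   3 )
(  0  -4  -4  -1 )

det(R) = -882

Expand along row 2 (it has 1 zero):
  − (-3) · M_21   where M_21 = det([-6 3 6; -6 5 3; -4 -4 -1]) = 168
  − (-3) · M_23   where M_23 = det([3 -6 6; -6 -6 3; 0 -4 -1]) = 234
  + (-6) · M_24   where M_24 = det([3 -6 3; -6 -6 5; 0 -4 -4]) = 348
det = (-1)·(-3)·(168) + (-1)·(-3)·(234) + (+1)·(-6)·(348) = -882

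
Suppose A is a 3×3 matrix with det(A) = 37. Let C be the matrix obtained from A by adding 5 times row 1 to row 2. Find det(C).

Adding a multiple of one row to another leaves the determinant unchanged.
det(C) = (1)·(37) = 37

|C| = 37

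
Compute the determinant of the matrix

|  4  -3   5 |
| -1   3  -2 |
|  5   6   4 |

Expand along column 1:
  + 4 · |3 -2; 6 4| = 4·(12 − (-12)) = 96
  − (-1) · |-3 5; 6 4| = −(-1)·(-12 − 30) = -42
  + 5 · |-3 5; 3 -2| = 5·(6 − 15) = -45
Sum: (96) + (-42) + (-45) = 9

9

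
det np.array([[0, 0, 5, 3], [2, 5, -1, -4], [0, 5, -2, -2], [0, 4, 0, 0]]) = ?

Expand along row 4 (it has 3 zeros):
  + (4) · M_42   where M_42 = det([0 5 3; 2 -1 -4; 0 -2 -2]) = 8
det = (+1)·(4)·(8) = 32

The determinant is 32.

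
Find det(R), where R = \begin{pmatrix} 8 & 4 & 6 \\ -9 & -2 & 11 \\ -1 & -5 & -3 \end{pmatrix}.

The determinant is 594.

Expand along row 1:
  + 8 · |-2 11; -5 -3| = 8·(6 − (-55)) = 488
  − 4 · |-9 11; -1 -3| = −4·(27 − (-11)) = -152
  + 6 · |-9 -2; -1 -5| = 6·(45 − 2) = 258
Sum: (488) + (-152) + (258) = 594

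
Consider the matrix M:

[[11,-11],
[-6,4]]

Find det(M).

|M| = -22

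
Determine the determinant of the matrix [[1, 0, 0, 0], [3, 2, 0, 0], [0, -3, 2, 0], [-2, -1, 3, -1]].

-4

The matrix is lower triangular, so the determinant is the product of the diagonal entries:
det = (1) · (2) · (2) · (-1) = -4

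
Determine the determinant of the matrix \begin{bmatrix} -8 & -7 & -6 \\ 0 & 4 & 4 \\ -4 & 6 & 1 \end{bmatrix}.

The determinant is 176.

Expand along column 1:
  + (-8) · |4 4; 6 1| = (-8)·(4 − 24) = 160
  + (-4) · |-7 -6; 4 4| = (-4)·(-28 − (-24)) = 16
Sum: (160) + (16) = 176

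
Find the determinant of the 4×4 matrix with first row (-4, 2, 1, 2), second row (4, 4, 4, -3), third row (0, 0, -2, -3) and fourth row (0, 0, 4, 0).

The matrix is block upper-triangular with a 2×2 block and a 2×2 block on the diagonal, so its determinant equals the product of the determinants of the diagonal blocks.
det of the 2×2 block = -24
det of the 2×2 block = 12
det = (-24)·(12) = -288

-288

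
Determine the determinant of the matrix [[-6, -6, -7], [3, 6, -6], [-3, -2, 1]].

The determinant is -138.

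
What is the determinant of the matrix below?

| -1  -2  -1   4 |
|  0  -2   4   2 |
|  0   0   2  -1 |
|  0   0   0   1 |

The matrix is upper triangular, so the determinant is the product of the diagonal entries:
det = (-1) · (-2) · (2) · (1) = 4

4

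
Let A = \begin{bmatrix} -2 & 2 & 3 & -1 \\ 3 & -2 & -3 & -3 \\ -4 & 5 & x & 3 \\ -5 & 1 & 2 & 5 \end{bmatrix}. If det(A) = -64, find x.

x = 4

Expanding along the row containing x, det(A) is linear in x: det(A) = (21)·x + (-148).
Set (21)·x + (-148) = -64  ⇒  (21)·x = 84  ⇒  x = 4.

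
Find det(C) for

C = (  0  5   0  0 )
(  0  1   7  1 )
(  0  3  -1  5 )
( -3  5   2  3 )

Expand along row 1 (it has 3 zeros):
  − (5) · M_12   where M_12 = det([0 7 1; 0 -1 5; -3 2 3]) = -108
det = (-1)·(5)·(-108) = 540

540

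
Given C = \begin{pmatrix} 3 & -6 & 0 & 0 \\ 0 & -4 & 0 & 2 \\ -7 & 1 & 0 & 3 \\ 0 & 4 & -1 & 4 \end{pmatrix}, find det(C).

|C| = 42

Expand along column 3 (it has 3 zeros):
  − (-1) · M_43   where M_43 = det([3 -6 0; 0 -4 2; -7 1 3]) = 42
det = (-1)·(-1)·(42) = 42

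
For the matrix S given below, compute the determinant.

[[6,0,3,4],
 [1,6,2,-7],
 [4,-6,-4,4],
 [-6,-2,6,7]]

det(S) = 798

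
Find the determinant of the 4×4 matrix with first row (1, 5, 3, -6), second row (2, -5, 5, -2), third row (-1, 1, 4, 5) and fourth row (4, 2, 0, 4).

-2070

Expand along row 4 (it has 1 zero):
  − (4) · M_41   where M_41 = det([5 3 -6; -5 5 -2; 1 4 5]) = 384
  + (2) · M_42   where M_42 = det([1 3 -6; 2 5 -2; -1 4 5]) = -69
  + (4) · M_44   where M_44 = det([1 5 3; 2 -5 5; -1 1 4]) = -99
det = (-1)·(4)·(384) + (+1)·(2)·(-69) + (+1)·(4)·(-99) = -2070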